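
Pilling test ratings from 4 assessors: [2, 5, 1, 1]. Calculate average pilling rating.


Formula: Mean = sum / count
Sum = 2 + 5 + 1 + 1 = 9
Mean = 9 / 4 = 2.3

2.3


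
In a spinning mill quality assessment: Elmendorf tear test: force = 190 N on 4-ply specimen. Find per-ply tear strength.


Formula: Per-ply strength = Total force / Number of plies
Per-ply = 190 N / 4
Per-ply = 47.5 N

47.5 N


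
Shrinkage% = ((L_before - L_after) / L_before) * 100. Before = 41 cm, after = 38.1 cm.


Formula: Shrinkage% = ((L_before - L_after) / L_before) * 100
Step 1: Shrinkage = 41 - 38.1 = 2.9 cm
Step 2: Shrinkage% = (2.9 / 41) * 100
Step 3: Shrinkage% = 0.070732 * 100 = 7.0732% ≈ 7.1%

7.1%


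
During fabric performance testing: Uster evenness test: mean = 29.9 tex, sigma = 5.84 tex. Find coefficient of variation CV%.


Formula: CV% = (standard deviation / mean) * 100
Step 1: Ratio = 5.84 / 29.9 = 0.195318
Step 2: CV% = 0.195318 * 100 = 19.5318% ≈ 19.5%

19.5%


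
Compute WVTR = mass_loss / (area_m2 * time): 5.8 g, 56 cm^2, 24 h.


Formula: WVTR = mass_loss / (area * time)
Step 1: Convert area: 56 cm^2 = 0.0056 m^2
Step 2: WVTR = 5.8 g / (0.0056 m^2 * 24 h)
Step 3: WVTR = 5.8 / 0.1344 = 43.2 g/m^2/h

43.2 g/m^2/h


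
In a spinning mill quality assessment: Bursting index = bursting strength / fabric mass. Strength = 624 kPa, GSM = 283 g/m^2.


Formula: Bursting Index = Bursting Strength / Fabric GSM
BI = 624 kPa / 283 g/m^2
BI = 2.205 kPa/(g/m^2)

2.205 kPa/(g/m^2)


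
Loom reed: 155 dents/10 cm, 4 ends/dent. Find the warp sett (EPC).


Formula: EPC = (dents per 10 cm * ends per dent) / 10
Step 1: Total ends per 10 cm = 155 * 4 = 620
Step 2: EPC = 620 / 10 = 62.0 ends/cm

62.0 ends/cm


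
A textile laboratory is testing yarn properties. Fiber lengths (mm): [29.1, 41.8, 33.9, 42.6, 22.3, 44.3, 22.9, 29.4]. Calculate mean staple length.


Formula: Mean = sum of lengths / count
Sum = 29.1 + 41.8 + 33.9 + 42.6 + 22.3 + 44.3 + 22.9 + 29.4
Sum = 266.3 mm
Mean = 266.3 / 8 = 33.29 mm

33.29 mm


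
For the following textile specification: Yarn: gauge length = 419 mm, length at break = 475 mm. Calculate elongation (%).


Formula: Elongation (%) = ((L_break - L0) / L0) * 100
Step 1: Extension = 475 - 419 = 56 mm
Step 2: Elongation = (56 / 419) * 100
Step 3: Elongation = 0.133652 * 100 = 13.3652% ≈ 13.4%

13.4%


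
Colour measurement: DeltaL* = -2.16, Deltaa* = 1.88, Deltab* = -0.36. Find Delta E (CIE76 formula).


Formula: Delta E = sqrt(dL*^2 + da*^2 + db*^2)
Step 1: dL*^2 = (-2.16)^2 = 4.6656
Step 2: da*^2 = 1.88^2 = 3.5344
Step 3: db*^2 = (-0.36)^2 = 0.1296
Step 4: Sum = 4.6656 + 3.5344 + 0.1296 = 8.3296
Step 5: Delta E = sqrt(8.3296) = 2.89

2.89 Delta E


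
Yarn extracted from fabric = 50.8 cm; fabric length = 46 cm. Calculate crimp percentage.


Formula: Crimp% = ((L_yarn - L_fabric) / L_fabric) * 100
Step 1: Extension = 50.8 - 46 = 4.8 cm
Step 2: Crimp% = (4.8 / 46) * 100
Step 3: Crimp% = 0.104348 * 100 = 10.4348% ≈ 10.4%

10.4%


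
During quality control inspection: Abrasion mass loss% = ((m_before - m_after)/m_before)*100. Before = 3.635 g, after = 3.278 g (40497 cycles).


Formula: Mass loss% = ((m_before - m_after) / m_before) * 100
Step 1: Mass loss = 3.635 - 3.278 = 0.357 g
Step 2: Ratio = 0.357 / 3.635 = 0.0982118
Step 3: Mass loss% = 0.0982118 * 100 = 9.82118% ≈ 9.82%

9.82%


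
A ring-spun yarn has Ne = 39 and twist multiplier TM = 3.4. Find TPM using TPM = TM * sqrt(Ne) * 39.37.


Formula: TPM = TM * sqrt(Ne) * 39.37
Step 1: sqrt(Ne) = sqrt(39) = 6.245
Step 2: TM * sqrt(Ne) = 3.4 * 6.245 = 21.233
Step 3: TPM = 21.233 * 39.37 = 836 twists/m

836 twists/m


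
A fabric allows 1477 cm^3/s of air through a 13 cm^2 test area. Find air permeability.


Formula: Air Permeability = Airflow / Test Area
AP = 1477 cm^3/s / 13 cm^2
AP = 113.6 cm^3/s/cm^2

113.6 cm^3/s/cm^2


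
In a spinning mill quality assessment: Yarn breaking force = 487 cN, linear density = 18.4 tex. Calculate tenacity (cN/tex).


Formula: Tenacity = Breaking force / Linear density
Tenacity = 487 cN / 18.4 tex
Tenacity = 26.47 cN/tex

26.47 cN/tex


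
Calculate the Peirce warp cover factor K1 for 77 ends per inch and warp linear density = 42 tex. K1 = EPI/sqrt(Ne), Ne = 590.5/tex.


Formula: K1 = EPI / sqrt(Ne), with Ne = 590.5 / tex_warp
Step 1: Ne = 590.5 / 42 = 14.06
Step 2: sqrt(Ne) = sqrt(14.06) = 3.7497
Step 3: K1 = 77 / 3.7497 = 20.5

20.5


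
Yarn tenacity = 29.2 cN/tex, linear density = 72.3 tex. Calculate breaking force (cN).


Formula: Breaking force = Tenacity * Linear density
F = 29.2 cN/tex * 72.3 tex
F = 2111.16 cN

2111.16 cN


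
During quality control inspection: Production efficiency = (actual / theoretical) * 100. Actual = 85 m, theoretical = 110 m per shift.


Formula: Efficiency% = (Actual output / Theoretical output) * 100
Efficiency% = (85 / 110) * 100
Efficiency% = 0.772727 * 100 = 77.2727% ≈ 77.3%

77.3%


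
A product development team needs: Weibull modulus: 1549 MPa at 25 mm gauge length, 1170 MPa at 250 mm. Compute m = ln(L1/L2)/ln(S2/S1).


Formula: m = ln(L1/L2) / ln(S2/S1)
Step 1: ln(L1/L2) = ln(25/250) = -2.30259
Step 2: S2/S1 = 1170/1549 = 0.75533
Step 3: ln(S2/S1) = ln(0.75533) = -0.28060
Step 4: m = -2.30259 / -0.28060 = 8.21

8.21 (Weibull m)


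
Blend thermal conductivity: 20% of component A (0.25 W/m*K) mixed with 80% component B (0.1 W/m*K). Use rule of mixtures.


Formula: Blend property = (fraction_A * property_A) + (fraction_B * property_B)
Step 1: Contribution A = 20/100 * 0.25 W/m*K = 0.05 W/m*K
Step 2: Contribution B = 80/100 * 0.1 W/m*K = 0.08 W/m*K
Step 3: Blend thermal conductivity = 0.05 + 0.08 = 0.13 W/m*K

0.13 W/m*K


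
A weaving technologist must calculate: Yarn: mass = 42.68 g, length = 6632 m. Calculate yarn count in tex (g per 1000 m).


Formula: Tex = (mass_g / length_m) * 1000
Substituting: Tex = (42.68 / 6632) * 1000
Intermediate: 42.68 / 6632 = 0.00643546 g/m
Tex = 0.00643546 * 1000 = 6.44 tex

6.44 tex


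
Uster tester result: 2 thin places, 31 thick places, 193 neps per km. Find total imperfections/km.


Formula: Total = thin places + thick places + neps
Total = 2 + 31 + 193
Total = 226 imperfections/km

226 imperfections/km


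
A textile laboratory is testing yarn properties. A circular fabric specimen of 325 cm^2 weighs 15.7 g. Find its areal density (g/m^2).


Formula: GSM = mass_g / area_m2
Step 1: Convert area: 325 cm^2 = 325 / 10000 = 0.0325 m^2
Step 2: GSM = 15.7 g / 0.0325 m^2 = 483.1 g/m^2

483.1 g/m^2


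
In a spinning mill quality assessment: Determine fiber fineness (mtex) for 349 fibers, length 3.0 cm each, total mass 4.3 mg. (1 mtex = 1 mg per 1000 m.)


Formula: fineness (mtex) = mass (mg) / total length (km) = (mass_mg / total_length_m) * 1000
Step 1: Convert fiber length: 3.0 cm = 0.03 m
Step 2: Total fiber length = 349 * 0.03 = 10.47 m
Step 3: Linear density = 4.3 mg / 10.47 m = 0.4107 mg/m
Step 4: fineness = 0.4107 * 1000 = 410.7 mtex

410.7 mtex


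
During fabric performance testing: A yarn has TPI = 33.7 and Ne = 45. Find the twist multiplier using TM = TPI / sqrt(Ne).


Formula: TM = TPI / sqrt(Ne)
Step 1: sqrt(Ne) = sqrt(45) = 6.7082
Step 2: TM = 33.7 / 6.7082 = 5.02

5.02 TM


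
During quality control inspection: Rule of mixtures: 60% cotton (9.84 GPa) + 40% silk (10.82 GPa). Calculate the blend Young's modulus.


Formula: Blend property = (fraction_A * property_A) + (fraction_B * property_B)
Step 1: Contribution A = 60/100 * 9.84 GPa = 5.904 GPa
Step 2: Contribution B = 40/100 * 10.82 GPa = 4.328 GPa
Step 3: Blend Young's modulus = 5.904 + 4.328 = 10.232 GPa

10.232 GPa


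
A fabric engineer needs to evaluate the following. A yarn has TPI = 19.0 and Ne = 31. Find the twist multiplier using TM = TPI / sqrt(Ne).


Formula: TM = TPI / sqrt(Ne)
Step 1: sqrt(Ne) = sqrt(31) = 5.5678
Step 2: TM = 19.0 / 5.5678 = 3.41

3.41 TM


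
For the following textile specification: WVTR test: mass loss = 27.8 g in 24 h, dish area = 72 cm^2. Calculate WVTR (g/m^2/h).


Formula: WVTR = mass_loss / (area * time)
Step 1: Convert area: 72 cm^2 = 0.0072 m^2
Step 2: WVTR = 27.8 g / (0.0072 m^2 * 24 h)
Step 3: WVTR = 27.8 / 0.1728 = 160.9 g/m^2/h

160.9 g/m^2/h


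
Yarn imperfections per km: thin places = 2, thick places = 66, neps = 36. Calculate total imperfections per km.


Formula: Total = thin places + thick places + neps
Total = 2 + 66 + 36
Total = 104 imperfections/km

104 imperfections/km


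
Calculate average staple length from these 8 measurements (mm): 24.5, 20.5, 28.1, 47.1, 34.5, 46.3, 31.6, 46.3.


Formula: Mean = sum of lengths / count
Sum = 24.5 + 20.5 + 28.1 + 47.1 + 34.5 + 46.3 + 31.6 + 46.3
Sum = 278.9 mm
Mean = 278.9 / 8 = 34.86 mm

34.86 mm


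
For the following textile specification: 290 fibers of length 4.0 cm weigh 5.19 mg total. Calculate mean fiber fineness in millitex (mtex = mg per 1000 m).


Formula: fineness (mtex) = mass (mg) / total length (km) = (mass_mg / total_length_m) * 1000
Step 1: Convert fiber length: 4.0 cm = 0.04 m
Step 2: Total fiber length = 290 * 0.04 = 11.6 m
Step 3: Linear density = 5.19 mg / 11.6 m = 0.4474 mg/m
Step 4: fineness = 0.4474 * 1000 = 447.4 mtex

447.4 mtex


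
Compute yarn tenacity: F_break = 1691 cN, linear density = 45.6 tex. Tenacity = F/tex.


Formula: Tenacity = Breaking force / Linear density
Tenacity = 1691 cN / 45.6 tex
Tenacity = 37.08 cN/tex

37.08 cN/tex


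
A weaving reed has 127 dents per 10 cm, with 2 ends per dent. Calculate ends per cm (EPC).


Formula: EPC = (dents per 10 cm * ends per dent) / 10
Step 1: Total ends per 10 cm = 127 * 2 = 254
Step 2: EPC = 254 / 10 = 25.4 ends/cm

25.4 ends/cm


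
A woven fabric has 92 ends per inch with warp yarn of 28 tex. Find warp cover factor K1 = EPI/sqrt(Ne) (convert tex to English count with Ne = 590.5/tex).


Formula: K1 = EPI / sqrt(Ne), with Ne = 590.5 / tex_warp
Step 1: Ne = 590.5 / 28 = 21.089
Step 2: sqrt(Ne) = sqrt(21.089) = 4.5923
Step 3: K1 = 92 / 4.5923 = 20.0

20.0


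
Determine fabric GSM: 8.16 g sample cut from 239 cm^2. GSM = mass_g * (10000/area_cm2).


Formula: GSM = mass_g / area_m2
Step 1: Convert area: 239 cm^2 = 239 / 10000 = 0.0239 m^2
Step 2: GSM = 8.16 g / 0.0239 m^2 = 341.4 g/m^2

341.4 g/m^2


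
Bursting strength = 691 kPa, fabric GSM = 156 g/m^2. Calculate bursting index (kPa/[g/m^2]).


Formula: Bursting Index = Bursting Strength / Fabric GSM
BI = 691 kPa / 156 g/m^2
BI = 4.429 kPa/(g/m^2)

4.429 kPa/(g/m^2)


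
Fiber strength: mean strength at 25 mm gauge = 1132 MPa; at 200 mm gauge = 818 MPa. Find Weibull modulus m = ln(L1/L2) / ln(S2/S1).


Formula: m = ln(L1/L2) / ln(S2/S1)
Step 1: ln(L1/L2) = ln(25/200) = -2.07944
Step 2: S2/S1 = 818/1132 = 0.72261
Step 3: ln(S2/S1) = ln(0.72261) = -0.32489
Step 4: m = -2.07944 / -0.32489 = 6.40

6.40 (Weibull m)


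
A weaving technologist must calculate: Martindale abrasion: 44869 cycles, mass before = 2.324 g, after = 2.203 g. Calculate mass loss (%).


Formula: Mass loss% = ((m_before - m_after) / m_before) * 100
Step 1: Mass loss = 2.324 - 2.203 = 0.121 g
Step 2: Ratio = 0.121 / 2.324 = 0.0520654
Step 3: Mass loss% = 0.0520654 * 100 = 5.20654% ≈ 5.21%

5.21%


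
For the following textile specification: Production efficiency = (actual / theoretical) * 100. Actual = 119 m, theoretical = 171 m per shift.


Formula: Efficiency% = (Actual output / Theoretical output) * 100
Efficiency% = (119 / 171) * 100
Efficiency% = 0.695906 * 100 = 69.5906% ≈ 69.6%

69.6%


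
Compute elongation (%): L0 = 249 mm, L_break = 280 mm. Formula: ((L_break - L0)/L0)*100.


Formula: Elongation (%) = ((L_break - L0) / L0) * 100
Step 1: Extension = 280 - 249 = 31 mm
Step 2: Elongation = (31 / 249) * 100
Step 3: Elongation = 0.124498 * 100 = 12.4498% ≈ 12.4%

12.4%


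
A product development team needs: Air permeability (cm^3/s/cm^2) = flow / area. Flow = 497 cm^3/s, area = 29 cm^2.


Formula: Air Permeability = Airflow / Test Area
AP = 497 cm^3/s / 29 cm^2
AP = 17.1 cm^3/s/cm^2

17.1 cm^3/s/cm^2


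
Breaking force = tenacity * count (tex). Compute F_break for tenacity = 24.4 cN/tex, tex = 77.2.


Formula: Breaking force = Tenacity * Linear density
F = 24.4 cN/tex * 77.2 tex
F = 1883.68 cN

1883.68 cN


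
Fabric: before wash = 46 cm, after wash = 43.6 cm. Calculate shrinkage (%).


Formula: Shrinkage% = ((L_before - L_after) / L_before) * 100
Step 1: Shrinkage = 46 - 43.6 = 2.4 cm
Step 2: Shrinkage% = (2.4 / 46) * 100
Step 3: Shrinkage% = 0.052174 * 100 = 5.2174% ≈ 5.2%

5.2%


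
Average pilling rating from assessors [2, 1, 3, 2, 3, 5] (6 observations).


Formula: Mean = sum / count
Sum = 2 + 1 + 3 + 2 + 3 + 5 = 16
Mean = 16 / 6 = 2.7

2.7


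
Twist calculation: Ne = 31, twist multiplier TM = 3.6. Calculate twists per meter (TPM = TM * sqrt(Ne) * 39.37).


Formula: TPM = TM * sqrt(Ne) * 39.37
Step 1: sqrt(Ne) = sqrt(31) = 5.5678
Step 2: TM * sqrt(Ne) = 3.6 * 5.5678 = 20.0441
Step 3: TPM = 20.0441 * 39.37 = 789 twists/m

789 twists/m


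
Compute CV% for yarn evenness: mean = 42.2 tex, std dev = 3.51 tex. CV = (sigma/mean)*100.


Formula: CV% = (standard deviation / mean) * 100
Step 1: Ratio = 3.51 / 42.2 = 0.083175
Step 2: CV% = 0.083175 * 100 = 8.3175% ≈ 8.3%

8.3%


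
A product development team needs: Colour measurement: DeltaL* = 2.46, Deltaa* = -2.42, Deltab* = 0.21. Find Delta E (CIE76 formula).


Formula: Delta E = sqrt(dL*^2 + da*^2 + db*^2)
Step 1: dL*^2 = 2.46^2 = 6.0516
Step 2: da*^2 = (-2.42)^2 = 5.8564
Step 3: db*^2 = 0.21^2 = 0.0441
Step 4: Sum = 6.0516 + 5.8564 + 0.0441 = 11.9521
Step 5: Delta E = sqrt(11.9521) = 3.46

3.46 Delta E


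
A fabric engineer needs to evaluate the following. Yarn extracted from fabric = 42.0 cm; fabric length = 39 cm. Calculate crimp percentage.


Formula: Crimp% = ((L_yarn - L_fabric) / L_fabric) * 100
Step 1: Extension = 42.0 - 39 = 3.0 cm
Step 2: Crimp% = (3.0 / 39) * 100
Step 3: Crimp% = 0.076923 * 100 = 7.6923% ≈ 7.7%

7.7%


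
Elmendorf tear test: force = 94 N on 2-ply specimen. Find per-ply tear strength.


Formula: Per-ply strength = Total force / Number of plies
Per-ply = 94 N / 2
Per-ply = 47 N

47 N


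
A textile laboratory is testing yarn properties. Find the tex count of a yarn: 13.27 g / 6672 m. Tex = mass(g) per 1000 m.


Formula: Tex = (mass_g / length_m) * 1000
Substituting: Tex = (13.27 / 6672) * 1000
Intermediate: 13.27 / 6672 = 0.00198891 g/m
Tex = 0.00198891 * 1000 = 1.99 tex

1.99 tex


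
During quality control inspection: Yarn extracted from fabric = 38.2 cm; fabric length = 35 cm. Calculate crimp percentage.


Formula: Crimp% = ((L_yarn - L_fabric) / L_fabric) * 100
Step 1: Extension = 38.2 - 35 = 3.2 cm
Step 2: Crimp% = (3.2 / 35) * 100
Step 3: Crimp% = 0.091429 * 100 = 9.1429% ≈ 9.1%

9.1%


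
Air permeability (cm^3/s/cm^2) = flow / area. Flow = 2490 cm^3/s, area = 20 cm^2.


Formula: Air Permeability = Airflow / Test Area
AP = 2490 cm^3/s / 20 cm^2
AP = 124.5 cm^3/s/cm^2

124.5 cm^3/s/cm^2


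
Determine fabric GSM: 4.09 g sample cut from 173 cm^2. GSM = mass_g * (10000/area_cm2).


Formula: GSM = mass_g / area_m2
Step 1: Convert area: 173 cm^2 = 173 / 10000 = 0.0173 m^2
Step 2: GSM = 4.09 g / 0.0173 m^2 = 236.4 g/m^2

236.4 g/m^2


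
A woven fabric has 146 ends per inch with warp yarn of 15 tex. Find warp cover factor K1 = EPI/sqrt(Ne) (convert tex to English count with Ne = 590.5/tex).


Formula: K1 = EPI / sqrt(Ne), with Ne = 590.5 / tex_warp
Step 1: Ne = 590.5 / 15 = 39.367
Step 2: sqrt(Ne) = sqrt(39.367) = 6.2743
Step 3: K1 = 146 / 6.2743 = 23.3

23.3


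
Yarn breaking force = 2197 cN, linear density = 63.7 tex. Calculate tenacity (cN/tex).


Formula: Tenacity = Breaking force / Linear density
Tenacity = 2197 cN / 63.7 tex
Tenacity = 34.49 cN/tex

34.49 cN/tex


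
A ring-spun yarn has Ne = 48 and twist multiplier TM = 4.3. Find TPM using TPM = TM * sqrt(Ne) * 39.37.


Formula: TPM = TM * sqrt(Ne) * 39.37
Step 1: sqrt(Ne) = sqrt(48) = 6.9282
Step 2: TM * sqrt(Ne) = 4.3 * 6.9282 = 29.7913
Step 3: TPM = 29.7913 * 39.37 = 1173 twists/m

1173 twists/m


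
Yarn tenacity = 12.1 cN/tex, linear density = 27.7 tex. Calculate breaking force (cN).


Formula: Breaking force = Tenacity * Linear density
F = 12.1 cN/tex * 27.7 tex
F = 335.17 cN

335.17 cN


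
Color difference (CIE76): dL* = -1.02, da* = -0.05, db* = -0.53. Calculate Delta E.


Formula: Delta E = sqrt(dL*^2 + da*^2 + db*^2)
Step 1: dL*^2 = (-1.02)^2 = 1.0404
Step 2: da*^2 = (-0.05)^2 = 0.0025
Step 3: db*^2 = (-0.53)^2 = 0.2809
Step 4: Sum = 1.0404 + 0.0025 + 0.2809 = 1.3238
Step 5: Delta E = sqrt(1.3238) = 1.15

1.15 Delta E


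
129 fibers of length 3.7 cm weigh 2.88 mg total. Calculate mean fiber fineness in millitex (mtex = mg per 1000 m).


Formula: fineness (mtex) = mass (mg) / total length (km) = (mass_mg / total_length_m) * 1000
Step 1: Convert fiber length: 3.7 cm = 0.037 m
Step 2: Total fiber length = 129 * 0.037 = 4.773 m
Step 3: Linear density = 2.88 mg / 4.773 m = 0.6034 mg/m
Step 4: fineness = 0.6034 * 1000 = 603.4 mtex

603.4 mtex


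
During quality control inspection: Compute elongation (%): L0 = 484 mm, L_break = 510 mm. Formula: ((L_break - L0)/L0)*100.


Formula: Elongation (%) = ((L_break - L0) / L0) * 100
Step 1: Extension = 510 - 484 = 26 mm
Step 2: Elongation = (26 / 484) * 100
Step 3: Elongation = 0.053719 * 100 = 5.3719% ≈ 5.4%

5.4%


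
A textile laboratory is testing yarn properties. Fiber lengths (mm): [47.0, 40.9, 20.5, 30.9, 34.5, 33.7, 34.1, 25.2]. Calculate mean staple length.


Formula: Mean = sum of lengths / count
Sum = 47.0 + 40.9 + 20.5 + 30.9 + 34.5 + 33.7 + 34.1 + 25.2
Sum = 266.8 mm
Mean = 266.8 / 8 = 33.35 mm

33.35 mm


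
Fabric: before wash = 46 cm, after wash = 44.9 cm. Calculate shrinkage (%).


Formula: Shrinkage% = ((L_before - L_after) / L_before) * 100
Step 1: Shrinkage = 46 - 44.9 = 1.1 cm
Step 2: Shrinkage% = (1.1 / 46) * 100
Step 3: Shrinkage% = 0.023913 * 100 = 2.3913% ≈ 2.4%

2.4%


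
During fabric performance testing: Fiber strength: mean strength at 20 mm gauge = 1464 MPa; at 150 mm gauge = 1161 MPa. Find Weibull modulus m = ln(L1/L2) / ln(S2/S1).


Formula: m = ln(L1/L2) / ln(S2/S1)
Step 1: ln(L1/L2) = ln(20/150) = -2.01490
Step 2: S2/S1 = 1161/1464 = 0.79303
Step 3: ln(S2/S1) = ln(0.79303) = -0.23189
Step 4: m = -2.01490 / -0.23189 = 8.69

8.69 (Weibull m)


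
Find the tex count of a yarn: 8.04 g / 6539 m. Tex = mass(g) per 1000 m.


Formula: Tex = (mass_g / length_m) * 1000
Substituting: Tex = (8.04 / 6539) * 1000
Intermediate: 8.04 / 6539 = 0.00122955 g/m
Tex = 0.00122955 * 1000 = 1.23 tex

1.23 tex


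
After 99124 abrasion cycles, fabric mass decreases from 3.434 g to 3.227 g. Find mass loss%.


Formula: Mass loss% = ((m_before - m_after) / m_before) * 100
Step 1: Mass loss = 3.434 - 3.227 = 0.207 g
Step 2: Ratio = 0.207 / 3.434 = 0.0602796
Step 3: Mass loss% = 0.0602796 * 100 = 6.02796% ≈ 6.03%

6.03%


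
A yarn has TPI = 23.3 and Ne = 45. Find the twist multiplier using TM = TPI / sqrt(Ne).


Formula: TM = TPI / sqrt(Ne)
Step 1: sqrt(Ne) = sqrt(45) = 6.7082
Step 2: TM = 23.3 / 6.7082 = 3.47

3.47 TM


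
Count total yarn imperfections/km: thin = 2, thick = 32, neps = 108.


Formula: Total = thin places + thick places + neps
Total = 2 + 32 + 108
Total = 142 imperfections/km

142 imperfections/km


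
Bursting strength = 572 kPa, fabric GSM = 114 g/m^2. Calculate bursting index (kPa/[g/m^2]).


Formula: Bursting Index = Bursting Strength / Fabric GSM
BI = 572 kPa / 114 g/m^2
BI = 5.018 kPa/(g/m^2)

5.018 kPa/(g/m^2)


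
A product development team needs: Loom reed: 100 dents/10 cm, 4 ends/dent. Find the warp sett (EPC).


Formula: EPC = (dents per 10 cm * ends per dent) / 10
Step 1: Total ends per 10 cm = 100 * 4 = 400
Step 2: EPC = 400 / 10 = 40.0 ends/cm

40.0 ends/cm


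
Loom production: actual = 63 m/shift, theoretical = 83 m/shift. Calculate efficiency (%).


Formula: Efficiency% = (Actual output / Theoretical output) * 100
Efficiency% = (63 / 83) * 100
Efficiency% = 0.759036 * 100 = 75.9036% ≈ 75.9%

75.9%


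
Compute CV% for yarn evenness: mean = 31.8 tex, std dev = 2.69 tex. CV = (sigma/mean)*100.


Formula: CV% = (standard deviation / mean) * 100
Step 1: Ratio = 2.69 / 31.8 = 0.084591
Step 2: CV% = 0.084591 * 100 = 8.4591% ≈ 8.5%

8.5%


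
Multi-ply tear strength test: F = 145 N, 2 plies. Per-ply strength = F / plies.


Formula: Per-ply strength = Total force / Number of plies
Per-ply = 145 N / 2
Per-ply = 72.5 N

72.5 N


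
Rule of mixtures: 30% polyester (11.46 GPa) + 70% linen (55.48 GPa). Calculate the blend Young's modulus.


Formula: Blend property = (fraction_A * property_A) + (fraction_B * property_B)
Step 1: Contribution A = 30/100 * 11.46 GPa = 3.438 GPa
Step 2: Contribution B = 70/100 * 55.48 GPa = 38.836 GPa
Step 3: Blend Young's modulus = 3.438 + 38.836 = 42.274 GPa

42.274 GPa


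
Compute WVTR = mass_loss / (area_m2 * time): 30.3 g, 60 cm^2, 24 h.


Formula: WVTR = mass_loss / (area * time)
Step 1: Convert area: 60 cm^2 = 0.006 m^2
Step 2: WVTR = 30.3 g / (0.006 m^2 * 24 h)
Step 3: WVTR = 30.3 / 0.144 = 210.4 g/m^2/h

210.4 g/m^2/h


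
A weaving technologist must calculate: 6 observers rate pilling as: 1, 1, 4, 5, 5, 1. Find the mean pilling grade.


Formula: Mean = sum / count
Sum = 1 + 1 + 4 + 5 + 5 + 1 = 17
Mean = 17 / 6 = 2.8

2.8


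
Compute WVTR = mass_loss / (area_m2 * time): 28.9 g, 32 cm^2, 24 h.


Formula: WVTR = mass_loss / (area * time)
Step 1: Convert area: 32 cm^2 = 0.0032 m^2
Step 2: WVTR = 28.9 g / (0.0032 m^2 * 24 h)
Step 3: WVTR = 28.9 / 0.0768 = 376.3 g/m^2/h

376.3 g/m^2/h


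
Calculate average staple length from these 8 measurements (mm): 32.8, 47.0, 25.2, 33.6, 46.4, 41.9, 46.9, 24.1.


Formula: Mean = sum of lengths / count
Sum = 32.8 + 47.0 + 25.2 + 33.6 + 46.4 + 41.9 + 46.9 + 24.1
Sum = 297.9 mm
Mean = 297.9 / 8 = 37.24 mm

37.24 mm


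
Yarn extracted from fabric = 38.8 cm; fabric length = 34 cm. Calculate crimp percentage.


Formula: Crimp% = ((L_yarn - L_fabric) / L_fabric) * 100
Step 1: Extension = 38.8 - 34 = 4.8 cm
Step 2: Crimp% = (4.8 / 34) * 100
Step 3: Crimp% = 0.141176 * 100 = 14.1176% ≈ 14.1%

14.1%


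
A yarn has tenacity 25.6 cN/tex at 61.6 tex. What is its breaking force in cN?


Formula: Breaking force = Tenacity * Linear density
F = 25.6 cN/tex * 61.6 tex
F = 1576.96 cN

1576.96 cN


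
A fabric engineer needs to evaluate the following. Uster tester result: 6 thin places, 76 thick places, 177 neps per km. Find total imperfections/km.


Formula: Total = thin places + thick places + neps
Total = 6 + 76 + 177
Total = 259 imperfections/km

259 imperfections/km


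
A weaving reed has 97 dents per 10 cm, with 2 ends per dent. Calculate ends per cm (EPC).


Formula: EPC = (dents per 10 cm * ends per dent) / 10
Step 1: Total ends per 10 cm = 97 * 2 = 194
Step 2: EPC = 194 / 10 = 19.4 ends/cm

19.4 ends/cm


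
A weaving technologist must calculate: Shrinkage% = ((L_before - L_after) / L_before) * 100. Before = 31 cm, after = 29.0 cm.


Formula: Shrinkage% = ((L_before - L_after) / L_before) * 100
Step 1: Shrinkage = 31 - 29.0 = 2.0 cm
Step 2: Shrinkage% = (2.0 / 31) * 100
Step 3: Shrinkage% = 0.064516 * 100 = 6.4516% ≈ 6.5%

6.5%


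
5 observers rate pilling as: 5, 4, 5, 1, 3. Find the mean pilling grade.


Formula: Mean = sum / count
Sum = 5 + 4 + 5 + 1 + 3 = 18
Mean = 18 / 5 = 3.6

3.6


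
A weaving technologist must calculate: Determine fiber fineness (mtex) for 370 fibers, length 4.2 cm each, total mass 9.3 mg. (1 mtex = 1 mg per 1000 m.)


Formula: fineness (mtex) = mass (mg) / total length (km) = (mass_mg / total_length_m) * 1000
Step 1: Convert fiber length: 4.2 cm = 0.042 m
Step 2: Total fiber length = 370 * 0.042 = 15.54 m
Step 3: Linear density = 9.3 mg / 15.54 m = 0.5985 mg/m
Step 4: fineness = 0.5985 * 1000 = 598.5 mtex

598.5 mtex


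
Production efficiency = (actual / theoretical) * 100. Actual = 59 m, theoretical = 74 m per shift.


Formula: Efficiency% = (Actual output / Theoretical output) * 100
Efficiency% = (59 / 74) * 100
Efficiency% = 0.797297 * 100 = 79.7297% ≈ 79.7%

79.7%


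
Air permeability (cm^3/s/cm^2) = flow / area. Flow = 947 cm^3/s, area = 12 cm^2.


Formula: Air Permeability = Airflow / Test Area
AP = 947 cm^3/s / 12 cm^2
AP = 78.9 cm^3/s/cm^2

78.9 cm^3/s/cm^2


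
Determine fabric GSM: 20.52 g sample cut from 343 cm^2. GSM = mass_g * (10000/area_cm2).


Formula: GSM = mass_g / area_m2
Step 1: Convert area: 343 cm^2 = 343 / 10000 = 0.0343 m^2
Step 2: GSM = 20.52 g / 0.0343 m^2 = 598.3 g/m^2

598.3 g/m^2


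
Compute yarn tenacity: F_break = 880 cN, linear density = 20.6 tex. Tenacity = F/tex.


Formula: Tenacity = Breaking force / Linear density
Tenacity = 880 cN / 20.6 tex
Tenacity = 42.72 cN/tex

42.72 cN/tex


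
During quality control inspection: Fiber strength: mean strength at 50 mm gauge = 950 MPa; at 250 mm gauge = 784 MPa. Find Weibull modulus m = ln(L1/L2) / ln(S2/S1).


Formula: m = ln(L1/L2) / ln(S2/S1)
Step 1: ln(L1/L2) = ln(50/250) = -1.60944
Step 2: S2/S1 = 784/950 = 0.82526
Step 3: ln(S2/S1) = ln(0.82526) = -0.19206
Step 4: m = -1.60944 / -0.19206 = 8.38

8.38 (Weibull m)


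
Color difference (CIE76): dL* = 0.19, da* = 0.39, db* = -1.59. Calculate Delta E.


Formula: Delta E = sqrt(dL*^2 + da*^2 + db*^2)
Step 1: dL*^2 = 0.19^2 = 0.0361
Step 2: da*^2 = 0.39^2 = 0.1521
Step 3: db*^2 = (-1.59)^2 = 2.5281
Step 4: Sum = 0.0361 + 0.1521 + 2.5281 = 2.7163
Step 5: Delta E = sqrt(2.7163) = 1.65

1.65 Delta E


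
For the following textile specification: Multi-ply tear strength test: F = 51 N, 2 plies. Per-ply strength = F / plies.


Formula: Per-ply strength = Total force / Number of plies
Per-ply = 51 N / 2
Per-ply = 25.5 N

25.5 N


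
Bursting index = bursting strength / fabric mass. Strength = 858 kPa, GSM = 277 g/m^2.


Formula: Bursting Index = Bursting Strength / Fabric GSM
BI = 858 kPa / 277 g/m^2
BI = 3.097 kPa/(g/m^2)

3.097 kPa/(g/m^2)


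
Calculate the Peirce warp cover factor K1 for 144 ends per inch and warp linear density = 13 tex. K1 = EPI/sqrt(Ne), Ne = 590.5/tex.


Formula: K1 = EPI / sqrt(Ne), with Ne = 590.5 / tex_warp
Step 1: Ne = 590.5 / 13 = 45.423
Step 2: sqrt(Ne) = sqrt(45.423) = 6.7397
Step 3: K1 = 144 / 6.7397 = 21.4

21.4


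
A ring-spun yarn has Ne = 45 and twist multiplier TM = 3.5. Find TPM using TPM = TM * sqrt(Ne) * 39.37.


Formula: TPM = TM * sqrt(Ne) * 39.37
Step 1: sqrt(Ne) = sqrt(45) = 6.7082
Step 2: TM * sqrt(Ne) = 3.5 * 6.7082 = 23.4787
Step 3: TPM = 23.4787 * 39.37 = 924 twists/m

924 twists/m


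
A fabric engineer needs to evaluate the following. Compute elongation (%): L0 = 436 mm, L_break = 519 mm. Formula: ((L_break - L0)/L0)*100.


Formula: Elongation (%) = ((L_break - L0) / L0) * 100
Step 1: Extension = 519 - 436 = 83 mm
Step 2: Elongation = (83 / 436) * 100
Step 3: Elongation = 0.190367 * 100 = 19.0367% ≈ 19.0%

19.0%


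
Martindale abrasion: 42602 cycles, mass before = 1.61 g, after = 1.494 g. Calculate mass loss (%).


Formula: Mass loss% = ((m_before - m_after) / m_before) * 100
Step 1: Mass loss = 1.61 - 1.494 = 0.116 g
Step 2: Ratio = 0.116 / 1.61 = 0.0720497
Step 3: Mass loss% = 0.0720497 * 100 = 7.20497% ≈ 7.20%

7.20%


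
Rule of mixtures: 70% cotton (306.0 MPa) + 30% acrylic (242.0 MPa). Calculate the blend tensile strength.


Formula: Blend property = (fraction_A * property_A) + (fraction_B * property_B)
Step 1: Contribution A = 70/100 * 306.0 MPa = 214.2 MPa
Step 2: Contribution B = 30/100 * 242.0 MPa = 72.6 MPa
Step 3: Blend tensile strength = 214.2 + 72.6 = 286.8 MPa

286.8 MPa


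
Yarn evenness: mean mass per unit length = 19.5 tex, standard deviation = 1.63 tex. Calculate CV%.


Formula: CV% = (standard deviation / mean) * 100
Step 1: Ratio = 1.63 / 19.5 = 0.08359
Step 2: CV% = 0.08359 * 100 = 8.359% ≈ 8.4%

8.4%


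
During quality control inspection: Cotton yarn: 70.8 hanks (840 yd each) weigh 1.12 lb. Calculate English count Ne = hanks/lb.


Formula: Ne = hanks / mass_lb
Substituting: Ne = 70.8 / 1.12
Ne = 63.2

63.2 Ne


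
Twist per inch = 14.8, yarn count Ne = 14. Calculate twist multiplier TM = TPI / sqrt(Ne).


Formula: TM = TPI / sqrt(Ne)
Step 1: sqrt(Ne) = sqrt(14) = 3.7417
Step 2: TM = 14.8 / 3.7417 = 3.96

3.96 TM


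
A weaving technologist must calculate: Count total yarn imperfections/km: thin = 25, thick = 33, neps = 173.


Formula: Total = thin places + thick places + neps
Total = 25 + 33 + 173
Total = 231 imperfections/km

231 imperfections/km


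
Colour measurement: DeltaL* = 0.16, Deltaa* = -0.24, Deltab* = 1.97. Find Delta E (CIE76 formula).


Formula: Delta E = sqrt(dL*^2 + da*^2 + db*^2)
Step 1: dL*^2 = 0.16^2 = 0.0256
Step 2: da*^2 = (-0.24)^2 = 0.0576
Step 3: db*^2 = 1.97^2 = 3.8809
Step 4: Sum = 0.0256 + 0.0576 + 3.8809 = 3.9641
Step 5: Delta E = sqrt(3.9641) = 1.99

1.99 Delta E


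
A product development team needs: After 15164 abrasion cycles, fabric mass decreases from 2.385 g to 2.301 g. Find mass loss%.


Formula: Mass loss% = ((m_before - m_after) / m_before) * 100
Step 1: Mass loss = 2.385 - 2.301 = 0.084 g
Step 2: Ratio = 0.084 / 2.385 = 0.0352201
Step 3: Mass loss% = 0.0352201 * 100 = 3.52201% ≈ 3.52%

3.52%


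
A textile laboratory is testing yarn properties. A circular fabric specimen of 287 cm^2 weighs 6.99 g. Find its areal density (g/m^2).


Formula: GSM = mass_g / area_m2
Step 1: Convert area: 287 cm^2 = 287 / 10000 = 0.0287 m^2
Step 2: GSM = 6.99 g / 0.0287 m^2 = 243.6 g/m^2

243.6 g/m^2


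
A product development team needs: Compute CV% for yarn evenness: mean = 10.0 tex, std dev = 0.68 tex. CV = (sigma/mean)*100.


Formula: CV% = (standard deviation / mean) * 100
Step 1: Ratio = 0.68 / 10.0 = 0.068
Step 2: CV% = 0.068 * 100 = 6.8%

6.8%


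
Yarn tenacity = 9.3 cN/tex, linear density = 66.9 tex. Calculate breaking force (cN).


Formula: Breaking force = Tenacity * Linear density
F = 9.3 cN/tex * 66.9 tex
F = 622.17 cN

622.17 cN


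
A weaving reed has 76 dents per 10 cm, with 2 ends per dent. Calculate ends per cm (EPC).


Formula: EPC = (dents per 10 cm * ends per dent) / 10
Step 1: Total ends per 10 cm = 76 * 2 = 152
Step 2: EPC = 152 / 10 = 15.2 ends/cm

15.2 ends/cm


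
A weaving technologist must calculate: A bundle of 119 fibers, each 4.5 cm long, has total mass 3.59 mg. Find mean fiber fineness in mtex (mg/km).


Formula: fineness (mtex) = mass (mg) / total length (km) = (mass_mg / total_length_m) * 1000
Step 1: Convert fiber length: 4.5 cm = 0.045 m
Step 2: Total fiber length = 119 * 0.045 = 5.355 m
Step 3: Linear density = 3.59 mg / 5.355 m = 0.6704 mg/m
Step 4: fineness = 0.6704 * 1000 = 670.4 mtex

670.4 mtex


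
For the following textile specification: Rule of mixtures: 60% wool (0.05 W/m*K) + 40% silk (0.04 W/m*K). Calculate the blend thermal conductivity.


Formula: Blend property = (fraction_A * property_A) + (fraction_B * property_B)
Step 1: Contribution A = 60/100 * 0.05 W/m*K = 0.03 W/m*K
Step 2: Contribution B = 40/100 * 0.04 W/m*K = 0.016 W/m*K
Step 3: Blend thermal conductivity = 0.03 + 0.016 = 0.046 W/m*K

0.046 W/m*K


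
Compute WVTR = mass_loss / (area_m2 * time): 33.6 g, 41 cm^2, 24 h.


Formula: WVTR = mass_loss / (area * time)
Step 1: Convert area: 41 cm^2 = 0.0041 m^2
Step 2: WVTR = 33.6 g / (0.0041 m^2 * 24 h)
Step 3: WVTR = 33.6 / 0.0984 = 341.5 g/m^2/h

341.5 g/m^2/h


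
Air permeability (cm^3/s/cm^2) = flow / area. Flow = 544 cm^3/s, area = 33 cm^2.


Formula: Air Permeability = Airflow / Test Area
AP = 544 cm^3/s / 33 cm^2
AP = 16.5 cm^3/s/cm^2

16.5 cm^3/s/cm^2


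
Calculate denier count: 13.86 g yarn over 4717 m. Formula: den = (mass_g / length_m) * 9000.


Formula: den = (mass_g / length_m) * 9000
Substituting: den = (13.86 / 4717) * 9000
Intermediate: 13.86 / 4717 = 0.00293831 g/m
den = 0.00293831 * 9000 = 26.4 denier

26.4 denier


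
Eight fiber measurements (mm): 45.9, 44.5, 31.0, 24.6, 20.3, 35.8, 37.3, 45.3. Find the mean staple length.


Formula: Mean = sum of lengths / count
Sum = 45.9 + 44.5 + 31.0 + 24.6 + 20.3 + 35.8 + 37.3 + 45.3
Sum = 284.7 mm
Mean = 284.7 / 8 = 35.59 mm

35.59 mm


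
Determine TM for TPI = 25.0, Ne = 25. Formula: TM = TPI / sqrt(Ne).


Formula: TM = TPI / sqrt(Ne)
Step 1: sqrt(Ne) = sqrt(25) = 5
Step 2: TM = 25.0 / 5 = 5.00

5.00 TM


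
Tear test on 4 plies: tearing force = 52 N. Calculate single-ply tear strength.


Formula: Per-ply strength = Total force / Number of plies
Per-ply = 52 N / 4
Per-ply = 13 N

13 N


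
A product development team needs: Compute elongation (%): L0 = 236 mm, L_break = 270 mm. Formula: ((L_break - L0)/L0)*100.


Formula: Elongation (%) = ((L_break - L0) / L0) * 100
Step 1: Extension = 270 - 236 = 34 mm
Step 2: Elongation = (34 / 236) * 100
Step 3: Elongation = 0.144068 * 100 = 14.4068% ≈ 14.4%

14.4%


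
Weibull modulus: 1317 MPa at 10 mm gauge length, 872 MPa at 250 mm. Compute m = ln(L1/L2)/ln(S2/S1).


Formula: m = ln(L1/L2) / ln(S2/S1)
Step 1: ln(L1/L2) = ln(10/250) = -3.21888
Step 2: S2/S1 = 872/1317 = 0.66211
Step 3: ln(S2/S1) = ln(0.66211) = -0.41232
Step 4: m = -3.21888 / -0.41232 = 7.81

7.81 (Weibull m)


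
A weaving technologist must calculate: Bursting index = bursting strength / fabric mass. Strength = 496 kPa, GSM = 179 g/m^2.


Formula: Bursting Index = Bursting Strength / Fabric GSM
BI = 496 kPa / 179 g/m^2
BI = 2.771 kPa/(g/m^2)

2.771 kPa/(g/m^2)


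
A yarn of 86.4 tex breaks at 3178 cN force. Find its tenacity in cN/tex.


Formula: Tenacity = Breaking force / Linear density
Tenacity = 3178 cN / 86.4 tex
Tenacity = 36.78 cN/tex

36.78 cN/tex


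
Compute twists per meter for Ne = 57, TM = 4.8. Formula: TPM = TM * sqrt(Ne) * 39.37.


Formula: TPM = TM * sqrt(Ne) * 39.37
Step 1: sqrt(Ne) = sqrt(57) = 7.5498
Step 2: TM * sqrt(Ne) = 4.8 * 7.5498 = 36.239
Step 3: TPM = 36.239 * 39.37 = 1427 twists/m

1427 twists/m


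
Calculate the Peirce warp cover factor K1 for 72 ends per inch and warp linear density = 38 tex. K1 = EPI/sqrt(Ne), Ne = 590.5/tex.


Formula: K1 = EPI / sqrt(Ne), with Ne = 590.5 / tex_warp
Step 1: Ne = 590.5 / 38 = 15.539
Step 2: sqrt(Ne) = sqrt(15.539) = 3.942
Step 3: K1 = 72 / 3.942 = 18.3

18.3


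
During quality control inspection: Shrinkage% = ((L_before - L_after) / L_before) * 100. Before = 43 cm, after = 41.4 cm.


Formula: Shrinkage% = ((L_before - L_after) / L_before) * 100
Step 1: Shrinkage = 43 - 41.4 = 1.6 cm
Step 2: Shrinkage% = (1.6 / 43) * 100
Step 3: Shrinkage% = 0.037209 * 100 = 3.7209% ≈ 3.7%

3.7%


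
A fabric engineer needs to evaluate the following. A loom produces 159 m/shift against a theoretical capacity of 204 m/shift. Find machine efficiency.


Formula: Efficiency% = (Actual output / Theoretical output) * 100
Efficiency% = (159 / 204) * 100
Efficiency% = 0.779412 * 100 = 77.9412% ≈ 77.9%

77.9%


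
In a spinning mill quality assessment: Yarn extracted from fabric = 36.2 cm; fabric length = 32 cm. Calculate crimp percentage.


Formula: Crimp% = ((L_yarn - L_fabric) / L_fabric) * 100
Step 1: Extension = 36.2 - 32 = 4.2 cm
Step 2: Crimp% = (4.2 / 32) * 100
Step 3: Crimp% = 0.13125 * 100 = 13.125% ≈ 13.1%

13.1%


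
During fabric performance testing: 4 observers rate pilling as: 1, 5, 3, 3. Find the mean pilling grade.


Formula: Mean = sum / count
Sum = 1 + 5 + 3 + 3 = 12
Mean = 12 / 4 = 3.0

3.0


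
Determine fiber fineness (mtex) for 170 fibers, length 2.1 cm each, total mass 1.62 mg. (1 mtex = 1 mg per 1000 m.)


Formula: fineness (mtex) = mass (mg) / total length (km) = (mass_mg / total_length_m) * 1000
Step 1: Convert fiber length: 2.1 cm = 0.021 m
Step 2: Total fiber length = 170 * 0.021 = 3.57 m
Step 3: Linear density = 1.62 mg / 3.57 m = 0.4538 mg/m
Step 4: fineness = 0.4538 * 1000 = 453.8 mtex

453.8 mtex


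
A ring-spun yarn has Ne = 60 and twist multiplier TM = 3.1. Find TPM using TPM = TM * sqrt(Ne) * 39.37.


Formula: TPM = TM * sqrt(Ne) * 39.37
Step 1: sqrt(Ne) = sqrt(60) = 7.746
Step 2: TM * sqrt(Ne) = 3.1 * 7.746 = 24.0126
Step 3: TPM = 24.0126 * 39.37 = 945 twists/m

945 twists/m


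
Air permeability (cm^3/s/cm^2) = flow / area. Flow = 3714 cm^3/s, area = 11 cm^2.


Formula: Air Permeability = Airflow / Test Area
AP = 3714 cm^3/s / 11 cm^2
AP = 337.6 cm^3/s/cm^2

337.6 cm^3/s/cm^2


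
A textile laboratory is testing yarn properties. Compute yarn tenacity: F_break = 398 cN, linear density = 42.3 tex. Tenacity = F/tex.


Formula: Tenacity = Breaking force / Linear density
Tenacity = 398 cN / 42.3 tex
Tenacity = 9.41 cN/tex

9.41 cN/tex


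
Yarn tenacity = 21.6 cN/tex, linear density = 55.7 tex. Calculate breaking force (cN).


Formula: Breaking force = Tenacity * Linear density
F = 21.6 cN/tex * 55.7 tex
F = 1203.12 cN

1203.12 cN


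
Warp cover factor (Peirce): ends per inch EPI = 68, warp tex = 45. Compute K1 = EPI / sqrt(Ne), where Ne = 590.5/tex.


Formula: K1 = EPI / sqrt(Ne), with Ne = 590.5 / tex_warp
Step 1: Ne = 590.5 / 45 = 13.122
Step 2: sqrt(Ne) = sqrt(13.122) = 3.6224
Step 3: K1 = 68 / 3.6224 = 18.8

18.8


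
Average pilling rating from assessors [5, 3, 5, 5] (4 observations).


Formula: Mean = sum / count
Sum = 5 + 3 + 5 + 5 = 18
Mean = 18 / 4 = 4.5

4.5


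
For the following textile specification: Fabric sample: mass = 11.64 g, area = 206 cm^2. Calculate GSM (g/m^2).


Formula: GSM = mass_g / area_m2
Step 1: Convert area: 206 cm^2 = 206 / 10000 = 0.0206 m^2
Step 2: GSM = 11.64 g / 0.0206 m^2 = 565.0 g/m^2

565.0 g/m^2


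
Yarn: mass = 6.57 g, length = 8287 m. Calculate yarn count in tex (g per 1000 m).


Formula: Tex = (mass_g / length_m) * 1000
Substituting: Tex = (6.57 / 8287) * 1000
Intermediate: 6.57 / 8287 = 0.00079281 g/m
Tex = 0.00079281 * 1000 = 0.79 tex

0.79 tex


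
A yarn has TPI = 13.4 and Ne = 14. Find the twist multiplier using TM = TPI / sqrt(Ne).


Formula: TM = TPI / sqrt(Ne)
Step 1: sqrt(Ne) = sqrt(14) = 3.7417
Step 2: TM = 13.4 / 3.7417 = 3.58

3.58 TM


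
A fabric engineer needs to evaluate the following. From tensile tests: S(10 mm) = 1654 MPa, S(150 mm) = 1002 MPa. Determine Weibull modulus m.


Formula: m = ln(L1/L2) / ln(S2/S1)
Step 1: ln(L1/L2) = ln(10/150) = -2.70805
Step 2: S2/S1 = 1002/1654 = 0.6058
Step 3: ln(S2/S1) = ln(0.6058) = -0.50121
Step 4: m = -2.70805 / -0.50121 = 5.40

5.40 (Weibull m)


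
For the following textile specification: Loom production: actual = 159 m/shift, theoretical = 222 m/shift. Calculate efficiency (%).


Formula: Efficiency% = (Actual output / Theoretical output) * 100
Efficiency% = (159 / 222) * 100
Efficiency% = 0.716216 * 100 = 71.6216% ≈ 71.6%

71.6%


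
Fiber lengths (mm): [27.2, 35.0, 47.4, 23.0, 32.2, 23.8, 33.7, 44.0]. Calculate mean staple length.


Formula: Mean = sum of lengths / count
Sum = 27.2 + 35.0 + 47.4 + 23.0 + 32.2 + 23.8 + 33.7 + 44.0
Sum = 266.3 mm
Mean = 266.3 / 8 = 33.29 mm

33.29 mm


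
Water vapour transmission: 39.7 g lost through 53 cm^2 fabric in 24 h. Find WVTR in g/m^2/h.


Formula: WVTR = mass_loss / (area * time)
Step 1: Convert area: 53 cm^2 = 0.0053 m^2
Step 2: WVTR = 39.7 g / (0.0053 m^2 * 24 h)
Step 3: WVTR = 39.7 / 0.1272 = 312.1 g/m^2/h

312.1 g/m^2/h


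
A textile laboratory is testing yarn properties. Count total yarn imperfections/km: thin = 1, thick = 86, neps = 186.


Formula: Total = thin places + thick places + neps
Total = 1 + 86 + 186
Total = 273 imperfections/km

273 imperfections/km
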